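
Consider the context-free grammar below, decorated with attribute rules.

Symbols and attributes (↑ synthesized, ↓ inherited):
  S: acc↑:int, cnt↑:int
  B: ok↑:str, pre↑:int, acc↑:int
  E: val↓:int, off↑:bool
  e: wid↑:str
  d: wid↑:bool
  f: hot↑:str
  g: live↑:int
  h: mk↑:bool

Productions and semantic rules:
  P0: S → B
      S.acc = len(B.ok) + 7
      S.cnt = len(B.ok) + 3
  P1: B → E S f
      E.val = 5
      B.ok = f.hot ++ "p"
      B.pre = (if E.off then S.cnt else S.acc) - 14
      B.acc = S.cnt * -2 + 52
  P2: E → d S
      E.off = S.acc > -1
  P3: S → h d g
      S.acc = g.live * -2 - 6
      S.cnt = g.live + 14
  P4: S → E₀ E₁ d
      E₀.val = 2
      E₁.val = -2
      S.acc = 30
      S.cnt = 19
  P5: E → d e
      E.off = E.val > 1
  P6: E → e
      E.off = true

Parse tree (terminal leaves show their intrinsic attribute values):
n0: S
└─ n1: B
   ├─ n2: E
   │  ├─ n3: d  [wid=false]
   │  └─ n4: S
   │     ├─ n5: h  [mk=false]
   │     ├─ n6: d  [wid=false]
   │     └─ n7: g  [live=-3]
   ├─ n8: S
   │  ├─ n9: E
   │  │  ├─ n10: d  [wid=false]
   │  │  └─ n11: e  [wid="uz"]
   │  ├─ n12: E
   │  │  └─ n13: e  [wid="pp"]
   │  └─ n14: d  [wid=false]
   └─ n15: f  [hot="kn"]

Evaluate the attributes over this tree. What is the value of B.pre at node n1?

1. n2.val = 5  [5]
2. n3.wid = false  [terminal]
3. n5.mk = false  [terminal]
4. n6.wid = false  [terminal]
5. n7.live = -3  [terminal]
6. n4.acc = 0  [g.live * -2 - 6]
7. n4.cnt = 11  [g.live + 14]
8. n2.off = true  [S.acc > -1]
9. n9.val = 2  [2]
10. n10.wid = false  [terminal]
11. n11.wid = "uz"  [terminal]
12. n9.off = true  [E.val > 1]
13. n12.val = -2  [-2]
14. n13.wid = "pp"  [terminal]
15. n12.off = true  [true]
16. n14.wid = false  [terminal]
17. n8.acc = 30  [30]
18. n8.cnt = 19  [19]
19. n15.hot = "kn"  [terminal]
20. n1.ok = "knp"  [f.hot ++ "p"]
21. n1.pre = 5  [(if E.off then S.cnt else S.acc) - 14]
22. n1.acc = 14  [S.cnt * -2 + 52]
23. n0.acc = 10  [len(B.ok) + 7]
24. n0.cnt = 6  [len(B.ok) + 3]

5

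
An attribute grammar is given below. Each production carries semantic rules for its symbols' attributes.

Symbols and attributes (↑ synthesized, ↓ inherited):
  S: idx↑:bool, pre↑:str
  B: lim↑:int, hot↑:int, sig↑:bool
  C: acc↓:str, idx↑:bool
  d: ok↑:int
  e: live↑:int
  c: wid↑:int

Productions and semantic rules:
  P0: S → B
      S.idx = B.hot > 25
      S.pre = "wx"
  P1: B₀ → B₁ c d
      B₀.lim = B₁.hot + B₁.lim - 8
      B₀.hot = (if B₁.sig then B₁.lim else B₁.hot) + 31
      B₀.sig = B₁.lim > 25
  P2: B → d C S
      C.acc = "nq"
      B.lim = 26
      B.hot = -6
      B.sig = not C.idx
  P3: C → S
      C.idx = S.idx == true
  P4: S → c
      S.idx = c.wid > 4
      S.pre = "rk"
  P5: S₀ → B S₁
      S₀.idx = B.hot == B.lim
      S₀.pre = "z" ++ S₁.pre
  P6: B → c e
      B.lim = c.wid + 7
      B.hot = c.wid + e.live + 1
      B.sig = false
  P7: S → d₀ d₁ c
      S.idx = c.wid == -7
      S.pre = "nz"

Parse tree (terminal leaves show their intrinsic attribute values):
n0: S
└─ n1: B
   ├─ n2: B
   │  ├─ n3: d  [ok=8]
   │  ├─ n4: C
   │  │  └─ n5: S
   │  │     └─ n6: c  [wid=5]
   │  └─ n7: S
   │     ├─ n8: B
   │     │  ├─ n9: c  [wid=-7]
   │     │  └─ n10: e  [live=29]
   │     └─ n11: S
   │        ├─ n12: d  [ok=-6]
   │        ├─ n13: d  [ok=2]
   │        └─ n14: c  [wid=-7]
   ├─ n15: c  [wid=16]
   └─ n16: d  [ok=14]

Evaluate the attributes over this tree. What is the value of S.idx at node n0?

1. n3.ok = 8  [terminal]
2. n4.acc = "nq"  ["nq"]
3. n6.wid = 5  [terminal]
4. n5.idx = true  [c.wid > 4]
5. n5.pre = "rk"  ["rk"]
6. n4.idx = true  [S.idx == true]
7. n9.wid = -7  [terminal]
8. n10.live = 29  [terminal]
9. n8.lim = 0  [c.wid + 7]
10. n8.hot = 23  [c.wid + e.live + 1]
11. n8.sig = false  [false]
12. n12.ok = -6  [terminal]
13. n13.ok = 2  [terminal]
14. n14.wid = -7  [terminal]
15. n11.idx = true  [c.wid == -7]
16. n11.pre = "nz"  ["nz"]
17. n7.idx = false  [B.hot == B.lim]
18. n7.pre = "znz"  ["z" ++ S₁.pre]
19. n2.lim = 26  [26]
20. n2.hot = -6  [-6]
21. n2.sig = false  [not C.idx]
22. n15.wid = 16  [terminal]
23. n16.ok = 14  [terminal]
24. n1.lim = 12  [B₁.hot + B₁.lim - 8]
25. n1.hot = 25  [(if B₁.sig then B₁.lim else B₁.hot) + 31]
26. n1.sig = true  [B₁.lim > 25]
27. n0.idx = false  [B.hot > 25]
28. n0.pre = "wx"  ["wx"]

false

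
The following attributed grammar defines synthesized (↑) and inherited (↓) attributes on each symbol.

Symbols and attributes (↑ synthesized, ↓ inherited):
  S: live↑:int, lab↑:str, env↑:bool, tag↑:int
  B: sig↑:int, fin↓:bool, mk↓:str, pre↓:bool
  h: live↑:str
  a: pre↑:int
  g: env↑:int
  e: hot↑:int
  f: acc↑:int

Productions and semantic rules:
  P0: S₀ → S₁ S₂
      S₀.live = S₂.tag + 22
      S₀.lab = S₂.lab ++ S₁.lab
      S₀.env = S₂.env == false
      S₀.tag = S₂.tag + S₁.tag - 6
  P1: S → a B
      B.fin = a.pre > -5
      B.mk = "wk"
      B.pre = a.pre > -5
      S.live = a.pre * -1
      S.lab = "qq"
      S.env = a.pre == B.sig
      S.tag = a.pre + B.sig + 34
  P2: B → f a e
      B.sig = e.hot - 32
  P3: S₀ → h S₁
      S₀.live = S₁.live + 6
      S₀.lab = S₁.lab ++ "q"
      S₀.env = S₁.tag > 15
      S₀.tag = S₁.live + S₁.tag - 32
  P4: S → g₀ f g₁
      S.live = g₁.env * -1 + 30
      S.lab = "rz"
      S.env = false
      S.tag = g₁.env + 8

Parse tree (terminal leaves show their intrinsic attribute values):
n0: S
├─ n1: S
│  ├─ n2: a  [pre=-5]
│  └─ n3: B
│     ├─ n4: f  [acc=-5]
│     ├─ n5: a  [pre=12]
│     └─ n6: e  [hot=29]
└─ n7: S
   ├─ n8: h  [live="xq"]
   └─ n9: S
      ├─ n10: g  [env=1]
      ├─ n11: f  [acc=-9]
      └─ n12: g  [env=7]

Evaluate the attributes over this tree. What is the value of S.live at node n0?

1. n2.pre = -5  [terminal]
2. n3.fin = false  [a.pre > -5]
3. n3.mk = "wk"  ["wk"]
4. n3.pre = false  [a.pre > -5]
5. n4.acc = -5  [terminal]
6. n5.pre = 12  [terminal]
7. n6.hot = 29  [terminal]
8. n3.sig = -3  [e.hot - 32]
9. n1.live = 5  [a.pre * -1]
10. n1.lab = "qq"  ["qq"]
11. n1.env = false  [a.pre == B.sig]
12. n1.tag = 26  [a.pre + B.sig + 34]
13. n8.live = "xq"  [terminal]
14. n10.env = 1  [terminal]
15. n11.acc = -9  [terminal]
16. n12.env = 7  [terminal]
17. n9.live = 23  [g₁.env * -1 + 30]
18. n9.lab = "rz"  ["rz"]
19. n9.env = false  [false]
20. n9.tag = 15  [g₁.env + 8]
21. n7.live = 29  [S₁.live + 6]
22. n7.lab = "rzq"  [S₁.lab ++ "q"]
23. n7.env = false  [S₁.tag > 15]
24. n7.tag = 6  [S₁.live + S₁.tag - 32]
25. n0.live = 28  [S₂.tag + 22]
26. n0.lab = "rzqqq"  [S₂.lab ++ S₁.lab]
27. n0.env = true  [S₂.env == false]
28. n0.tag = 26  [S₂.tag + S₁.tag - 6]

28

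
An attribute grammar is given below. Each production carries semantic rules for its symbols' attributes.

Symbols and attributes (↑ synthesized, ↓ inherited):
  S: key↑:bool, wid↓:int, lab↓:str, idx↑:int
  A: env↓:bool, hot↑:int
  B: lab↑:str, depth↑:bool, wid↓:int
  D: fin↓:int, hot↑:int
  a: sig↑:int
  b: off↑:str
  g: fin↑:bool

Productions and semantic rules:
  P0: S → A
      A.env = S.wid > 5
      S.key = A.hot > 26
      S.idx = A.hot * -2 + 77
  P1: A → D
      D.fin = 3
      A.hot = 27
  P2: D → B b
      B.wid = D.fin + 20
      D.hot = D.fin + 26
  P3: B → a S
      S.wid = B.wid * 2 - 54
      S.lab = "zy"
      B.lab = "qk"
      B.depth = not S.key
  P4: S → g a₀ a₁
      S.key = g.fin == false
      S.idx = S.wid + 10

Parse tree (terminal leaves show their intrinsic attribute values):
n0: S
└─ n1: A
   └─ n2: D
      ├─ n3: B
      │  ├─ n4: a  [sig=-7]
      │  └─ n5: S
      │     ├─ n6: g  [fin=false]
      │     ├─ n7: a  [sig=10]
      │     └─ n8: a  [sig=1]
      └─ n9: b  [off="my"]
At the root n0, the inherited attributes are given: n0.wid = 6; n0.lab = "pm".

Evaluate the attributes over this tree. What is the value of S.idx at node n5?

2

1. n0.wid = 6  [given at root]
2. n0.lab = "pm"  [given at root]
3. n1.env = true  [S.wid > 5]
4. n2.fin = 3  [3]
5. n3.wid = 23  [D.fin + 20]
6. n4.sig = -7  [terminal]
7. n5.wid = -8  [B.wid * 2 - 54]
8. n5.lab = "zy"  ["zy"]
9. n6.fin = false  [terminal]
10. n7.sig = 10  [terminal]
11. n8.sig = 1  [terminal]
12. n5.key = true  [g.fin == false]
13. n5.idx = 2  [S.wid + 10]
14. n3.lab = "qk"  ["qk"]
15. n3.depth = false  [not S.key]
16. n9.off = "my"  [terminal]
17. n2.hot = 29  [D.fin + 26]
18. n1.hot = 27  [27]
19. n0.key = true  [A.hot > 26]
20. n0.idx = 23  [A.hot * -2 + 77]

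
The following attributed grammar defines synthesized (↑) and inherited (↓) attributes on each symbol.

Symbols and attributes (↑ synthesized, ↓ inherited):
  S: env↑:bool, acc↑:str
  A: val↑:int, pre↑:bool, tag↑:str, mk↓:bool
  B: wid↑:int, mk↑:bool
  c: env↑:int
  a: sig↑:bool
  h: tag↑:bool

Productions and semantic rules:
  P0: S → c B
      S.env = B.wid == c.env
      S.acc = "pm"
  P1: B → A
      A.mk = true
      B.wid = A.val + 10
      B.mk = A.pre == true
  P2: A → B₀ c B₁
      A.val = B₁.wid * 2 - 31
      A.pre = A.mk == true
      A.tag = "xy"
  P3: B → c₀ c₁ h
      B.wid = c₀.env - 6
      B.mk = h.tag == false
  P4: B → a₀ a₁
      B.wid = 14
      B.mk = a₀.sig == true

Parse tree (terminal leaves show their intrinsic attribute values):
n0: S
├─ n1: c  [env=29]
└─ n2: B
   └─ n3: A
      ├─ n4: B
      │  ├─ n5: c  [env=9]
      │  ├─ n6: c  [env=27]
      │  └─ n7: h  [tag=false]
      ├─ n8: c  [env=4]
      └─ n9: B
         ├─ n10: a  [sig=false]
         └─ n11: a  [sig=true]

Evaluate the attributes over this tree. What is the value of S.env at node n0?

false

1. n1.env = 29  [terminal]
2. n3.mk = true  [true]
3. n5.env = 9  [terminal]
4. n6.env = 27  [terminal]
5. n7.tag = false  [terminal]
6. n4.wid = 3  [c₀.env - 6]
7. n4.mk = true  [h.tag == false]
8. n8.env = 4  [terminal]
9. n10.sig = false  [terminal]
10. n11.sig = true  [terminal]
11. n9.wid = 14  [14]
12. n9.mk = false  [a₀.sig == true]
13. n3.val = -3  [B₁.wid * 2 - 31]
14. n3.pre = true  [A.mk == true]
15. n3.tag = "xy"  ["xy"]
16. n2.wid = 7  [A.val + 10]
17. n2.mk = true  [A.pre == true]
18. n0.env = false  [B.wid == c.env]
19. n0.acc = "pm"  ["pm"]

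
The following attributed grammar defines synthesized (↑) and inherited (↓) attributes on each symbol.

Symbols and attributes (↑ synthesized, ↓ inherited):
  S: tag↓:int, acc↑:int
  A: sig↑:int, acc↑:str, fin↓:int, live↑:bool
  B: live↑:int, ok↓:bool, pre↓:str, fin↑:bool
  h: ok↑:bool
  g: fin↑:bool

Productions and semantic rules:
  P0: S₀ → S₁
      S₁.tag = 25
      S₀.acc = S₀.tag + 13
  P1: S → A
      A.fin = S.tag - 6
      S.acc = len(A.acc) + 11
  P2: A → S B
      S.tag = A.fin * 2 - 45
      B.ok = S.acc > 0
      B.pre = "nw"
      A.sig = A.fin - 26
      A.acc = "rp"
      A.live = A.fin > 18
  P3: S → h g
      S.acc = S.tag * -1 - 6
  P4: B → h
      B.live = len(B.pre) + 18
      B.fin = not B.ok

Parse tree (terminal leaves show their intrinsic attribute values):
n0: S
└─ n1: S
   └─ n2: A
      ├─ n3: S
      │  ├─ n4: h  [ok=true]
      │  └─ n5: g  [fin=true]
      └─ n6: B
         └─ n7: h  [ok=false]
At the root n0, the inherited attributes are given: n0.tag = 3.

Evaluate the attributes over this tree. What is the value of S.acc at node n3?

1. n0.tag = 3  [given at root]
2. n1.tag = 25  [25]
3. n2.fin = 19  [S.tag - 6]
4. n3.tag = -7  [A.fin * 2 - 45]
5. n4.ok = true  [terminal]
6. n5.fin = true  [terminal]
7. n3.acc = 1  [S.tag * -1 - 6]
8. n6.ok = true  [S.acc > 0]
9. n6.pre = "nw"  ["nw"]
10. n7.ok = false  [terminal]
11. n6.live = 20  [len(B.pre) + 18]
12. n6.fin = false  [not B.ok]
13. n2.sig = -7  [A.fin - 26]
14. n2.acc = "rp"  ["rp"]
15. n2.live = true  [A.fin > 18]
16. n1.acc = 13  [len(A.acc) + 11]
17. n0.acc = 16  [S₀.tag + 13]

1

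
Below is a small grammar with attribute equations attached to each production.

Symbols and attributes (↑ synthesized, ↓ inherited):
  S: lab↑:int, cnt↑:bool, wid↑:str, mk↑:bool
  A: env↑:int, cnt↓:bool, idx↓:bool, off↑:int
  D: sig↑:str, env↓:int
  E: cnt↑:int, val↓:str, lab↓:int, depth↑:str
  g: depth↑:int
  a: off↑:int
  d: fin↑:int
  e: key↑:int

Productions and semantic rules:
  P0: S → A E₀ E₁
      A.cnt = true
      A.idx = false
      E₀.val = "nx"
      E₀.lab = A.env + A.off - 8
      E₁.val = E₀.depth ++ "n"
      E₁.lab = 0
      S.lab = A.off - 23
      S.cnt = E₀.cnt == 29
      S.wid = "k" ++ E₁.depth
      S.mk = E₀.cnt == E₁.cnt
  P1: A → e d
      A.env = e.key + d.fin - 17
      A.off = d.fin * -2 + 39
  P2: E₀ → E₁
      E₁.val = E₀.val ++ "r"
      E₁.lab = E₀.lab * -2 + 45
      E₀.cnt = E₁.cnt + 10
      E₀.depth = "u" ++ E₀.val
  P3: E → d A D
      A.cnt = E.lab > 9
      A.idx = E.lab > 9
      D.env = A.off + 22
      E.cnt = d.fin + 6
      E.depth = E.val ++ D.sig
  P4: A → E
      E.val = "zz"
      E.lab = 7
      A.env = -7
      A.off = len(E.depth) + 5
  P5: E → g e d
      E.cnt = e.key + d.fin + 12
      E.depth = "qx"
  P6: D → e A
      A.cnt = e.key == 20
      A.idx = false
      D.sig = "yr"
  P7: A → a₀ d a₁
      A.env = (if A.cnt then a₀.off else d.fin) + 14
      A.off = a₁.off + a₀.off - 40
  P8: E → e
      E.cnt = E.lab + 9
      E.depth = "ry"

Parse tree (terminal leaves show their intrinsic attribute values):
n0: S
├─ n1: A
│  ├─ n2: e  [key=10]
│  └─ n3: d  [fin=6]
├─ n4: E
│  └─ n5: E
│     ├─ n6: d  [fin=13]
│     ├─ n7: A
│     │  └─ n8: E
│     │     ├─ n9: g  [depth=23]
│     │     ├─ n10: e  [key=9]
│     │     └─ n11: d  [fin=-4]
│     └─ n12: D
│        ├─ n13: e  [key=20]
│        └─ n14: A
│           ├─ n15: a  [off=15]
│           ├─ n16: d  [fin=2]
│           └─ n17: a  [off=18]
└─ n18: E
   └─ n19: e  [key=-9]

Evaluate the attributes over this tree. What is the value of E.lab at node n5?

1. n1.cnt = true  [true]
2. n1.idx = false  [false]
3. n2.key = 10  [terminal]
4. n3.fin = 6  [terminal]
5. n1.env = -1  [e.key + d.fin - 17]
6. n1.off = 27  [d.fin * -2 + 39]
7. n4.val = "nx"  ["nx"]
8. n4.lab = 18  [A.env + A.off - 8]
9. n5.val = "nxr"  [E₀.val ++ "r"]
10. n5.lab = 9  [E₀.lab * -2 + 45]
11. n6.fin = 13  [terminal]
12. n7.cnt = false  [E.lab > 9]
13. n7.idx = false  [E.lab > 9]
14. n8.val = "zz"  ["zz"]
15. n8.lab = 7  [7]
16. n9.depth = 23  [terminal]
17. n10.key = 9  [terminal]
18. n11.fin = -4  [terminal]
19. n8.cnt = 17  [e.key + d.fin + 12]
20. n8.depth = "qx"  ["qx"]
21. n7.env = -7  [-7]
22. n7.off = 7  [len(E.depth) + 5]
23. n12.env = 29  [A.off + 22]
24. n13.key = 20  [terminal]
25. n14.cnt = true  [e.key == 20]
26. n14.idx = false  [false]
27. n15.off = 15  [terminal]
28. n16.fin = 2  [terminal]
29. n17.off = 18  [terminal]
30. n14.env = 29  [(if A.cnt then a₀.off else d.fin) + 14]
31. n14.off = -7  [a₁.off + a₀.off - 40]
32. n12.sig = "yr"  ["yr"]
33. n5.cnt = 19  [d.fin + 6]
34. n5.depth = "nxryr"  [E.val ++ D.sig]
35. n4.cnt = 29  [E₁.cnt + 10]
36. n4.depth = "unx"  ["u" ++ E₀.val]
37. n18.val = "unxn"  [E₀.depth ++ "n"]
38. n18.lab = 0  [0]
39. n19.key = -9  [terminal]
40. n18.cnt = 9  [E.lab + 9]
41. n18.depth = "ry"  ["ry"]
42. n0.lab = 4  [A.off - 23]
43. n0.cnt = true  [E₀.cnt == 29]
44. n0.wid = "kry"  ["k" ++ E₁.depth]
45. n0.mk = false  [E₀.cnt == E₁.cnt]

9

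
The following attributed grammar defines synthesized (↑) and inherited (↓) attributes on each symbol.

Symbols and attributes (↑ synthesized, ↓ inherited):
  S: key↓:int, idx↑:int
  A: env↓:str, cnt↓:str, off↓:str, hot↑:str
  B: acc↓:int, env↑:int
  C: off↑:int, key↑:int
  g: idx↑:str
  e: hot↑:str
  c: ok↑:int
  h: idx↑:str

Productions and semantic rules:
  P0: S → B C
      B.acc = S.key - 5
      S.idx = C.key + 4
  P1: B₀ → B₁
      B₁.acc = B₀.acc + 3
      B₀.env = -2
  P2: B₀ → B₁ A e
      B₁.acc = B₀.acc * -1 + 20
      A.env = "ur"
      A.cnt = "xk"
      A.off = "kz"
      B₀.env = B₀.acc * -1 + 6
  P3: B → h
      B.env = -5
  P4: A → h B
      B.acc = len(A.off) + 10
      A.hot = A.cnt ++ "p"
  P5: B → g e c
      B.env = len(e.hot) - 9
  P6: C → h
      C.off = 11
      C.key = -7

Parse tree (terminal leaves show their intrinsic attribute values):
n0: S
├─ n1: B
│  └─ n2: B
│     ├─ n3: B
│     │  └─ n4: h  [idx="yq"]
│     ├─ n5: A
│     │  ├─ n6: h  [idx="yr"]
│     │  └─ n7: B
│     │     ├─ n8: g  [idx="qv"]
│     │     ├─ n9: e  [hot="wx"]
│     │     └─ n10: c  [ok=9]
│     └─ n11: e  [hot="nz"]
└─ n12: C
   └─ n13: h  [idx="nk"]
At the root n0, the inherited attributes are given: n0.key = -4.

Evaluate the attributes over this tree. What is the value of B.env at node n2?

1. n0.key = -4  [given at root]
2. n1.acc = -9  [S.key - 5]
3. n2.acc = -6  [B₀.acc + 3]
4. n3.acc = 26  [B₀.acc * -1 + 20]
5. n4.idx = "yq"  [terminal]
6. n3.env = -5  [-5]
7. n5.env = "ur"  ["ur"]
8. n5.cnt = "xk"  ["xk"]
9. n5.off = "kz"  ["kz"]
10. n6.idx = "yr"  [terminal]
11. n7.acc = 12  [len(A.off) + 10]
12. n8.idx = "qv"  [terminal]
13. n9.hot = "wx"  [terminal]
14. n10.ok = 9  [terminal]
15. n7.env = -7  [len(e.hot) - 9]
16. n5.hot = "xkp"  [A.cnt ++ "p"]
17. n11.hot = "nz"  [terminal]
18. n2.env = 12  [B₀.acc * -1 + 6]
19. n1.env = -2  [-2]
20. n13.idx = "nk"  [terminal]
21. n12.off = 11  [11]
22. n12.key = -7  [-7]
23. n0.idx = -3  [C.key + 4]

12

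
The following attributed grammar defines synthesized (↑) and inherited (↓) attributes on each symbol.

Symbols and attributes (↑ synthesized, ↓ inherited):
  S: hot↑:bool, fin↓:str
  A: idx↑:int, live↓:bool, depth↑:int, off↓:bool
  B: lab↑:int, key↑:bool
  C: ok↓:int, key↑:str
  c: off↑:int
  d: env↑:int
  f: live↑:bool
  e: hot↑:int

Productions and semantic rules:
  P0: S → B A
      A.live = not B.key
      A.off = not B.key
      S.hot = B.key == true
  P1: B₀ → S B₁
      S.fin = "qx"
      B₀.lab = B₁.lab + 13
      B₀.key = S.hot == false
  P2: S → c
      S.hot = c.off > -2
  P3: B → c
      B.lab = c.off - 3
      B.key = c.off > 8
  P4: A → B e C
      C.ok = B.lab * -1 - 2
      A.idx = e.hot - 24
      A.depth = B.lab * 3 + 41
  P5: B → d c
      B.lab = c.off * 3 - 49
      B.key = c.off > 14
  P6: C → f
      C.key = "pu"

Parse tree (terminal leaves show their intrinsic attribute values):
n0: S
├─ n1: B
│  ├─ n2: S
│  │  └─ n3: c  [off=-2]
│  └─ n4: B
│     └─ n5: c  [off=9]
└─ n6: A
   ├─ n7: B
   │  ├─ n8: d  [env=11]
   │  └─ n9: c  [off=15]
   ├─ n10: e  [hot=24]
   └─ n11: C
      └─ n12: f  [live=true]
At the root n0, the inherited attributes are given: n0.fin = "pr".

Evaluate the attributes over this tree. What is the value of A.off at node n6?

false

1. n0.fin = "pr"  [given at root]
2. n2.fin = "qx"  ["qx"]
3. n3.off = -2  [terminal]
4. n2.hot = false  [c.off > -2]
5. n5.off = 9  [terminal]
6. n4.lab = 6  [c.off - 3]
7. n4.key = true  [c.off > 8]
8. n1.lab = 19  [B₁.lab + 13]
9. n1.key = true  [S.hot == false]
10. n6.live = false  [not B.key]
11. n6.off = false  [not B.key]
12. n8.env = 11  [terminal]
13. n9.off = 15  [terminal]
14. n7.lab = -4  [c.off * 3 - 49]
15. n7.key = true  [c.off > 14]
16. n10.hot = 24  [terminal]
17. n11.ok = 2  [B.lab * -1 - 2]
18. n12.live = true  [terminal]
19. n11.key = "pu"  ["pu"]
20. n6.idx = 0  [e.hot - 24]
21. n6.depth = 29  [B.lab * 3 + 41]
22. n0.hot = true  [B.key == true]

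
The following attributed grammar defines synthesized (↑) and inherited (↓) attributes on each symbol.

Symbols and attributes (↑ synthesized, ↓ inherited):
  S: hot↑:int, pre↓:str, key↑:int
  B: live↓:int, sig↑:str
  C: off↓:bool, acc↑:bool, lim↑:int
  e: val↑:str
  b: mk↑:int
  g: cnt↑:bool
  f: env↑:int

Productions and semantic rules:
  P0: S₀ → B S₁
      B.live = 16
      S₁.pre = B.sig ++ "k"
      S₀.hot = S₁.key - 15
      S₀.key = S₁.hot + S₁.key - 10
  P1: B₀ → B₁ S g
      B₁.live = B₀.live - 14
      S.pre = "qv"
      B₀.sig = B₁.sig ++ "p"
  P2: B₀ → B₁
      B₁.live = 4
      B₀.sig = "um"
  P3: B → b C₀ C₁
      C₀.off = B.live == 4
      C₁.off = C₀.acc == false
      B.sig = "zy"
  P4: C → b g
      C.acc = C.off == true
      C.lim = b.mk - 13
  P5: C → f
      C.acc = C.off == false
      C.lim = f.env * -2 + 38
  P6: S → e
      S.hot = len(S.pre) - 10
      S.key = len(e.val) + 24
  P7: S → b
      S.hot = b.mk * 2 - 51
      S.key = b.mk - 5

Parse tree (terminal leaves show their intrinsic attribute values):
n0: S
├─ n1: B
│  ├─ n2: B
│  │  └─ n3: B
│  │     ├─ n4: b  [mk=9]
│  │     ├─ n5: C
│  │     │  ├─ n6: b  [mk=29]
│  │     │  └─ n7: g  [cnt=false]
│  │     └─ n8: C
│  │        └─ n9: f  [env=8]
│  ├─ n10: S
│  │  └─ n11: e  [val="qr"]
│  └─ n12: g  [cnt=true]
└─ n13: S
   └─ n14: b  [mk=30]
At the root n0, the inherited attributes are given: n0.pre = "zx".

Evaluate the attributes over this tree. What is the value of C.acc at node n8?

1. n0.pre = "zx"  [given at root]
2. n1.live = 16  [16]
3. n2.live = 2  [B₀.live - 14]
4. n3.live = 4  [4]
5. n4.mk = 9  [terminal]
6. n5.off = true  [B.live == 4]
7. n6.mk = 29  [terminal]
8. n7.cnt = false  [terminal]
9. n5.acc = true  [C.off == true]
10. n5.lim = 16  [b.mk - 13]
11. n8.off = false  [C₀.acc == false]
12. n9.env = 8  [terminal]
13. n8.acc = true  [C.off == false]
14. n8.lim = 22  [f.env * -2 + 38]
15. n3.sig = "zy"  ["zy"]
16. n2.sig = "um"  ["um"]
17. n10.pre = "qv"  ["qv"]
18. n11.val = "qr"  [terminal]
19. n10.hot = -8  [len(S.pre) - 10]
20. n10.key = 26  [len(e.val) + 24]
21. n12.cnt = true  [terminal]
22. n1.sig = "ump"  [B₁.sig ++ "p"]
23. n13.pre = "umpk"  [B.sig ++ "k"]
24. n14.mk = 30  [terminal]
25. n13.hot = 9  [b.mk * 2 - 51]
26. n13.key = 25  [b.mk - 5]
27. n0.hot = 10  [S₁.key - 15]
28. n0.key = 24  [S₁.hot + S₁.key - 10]

true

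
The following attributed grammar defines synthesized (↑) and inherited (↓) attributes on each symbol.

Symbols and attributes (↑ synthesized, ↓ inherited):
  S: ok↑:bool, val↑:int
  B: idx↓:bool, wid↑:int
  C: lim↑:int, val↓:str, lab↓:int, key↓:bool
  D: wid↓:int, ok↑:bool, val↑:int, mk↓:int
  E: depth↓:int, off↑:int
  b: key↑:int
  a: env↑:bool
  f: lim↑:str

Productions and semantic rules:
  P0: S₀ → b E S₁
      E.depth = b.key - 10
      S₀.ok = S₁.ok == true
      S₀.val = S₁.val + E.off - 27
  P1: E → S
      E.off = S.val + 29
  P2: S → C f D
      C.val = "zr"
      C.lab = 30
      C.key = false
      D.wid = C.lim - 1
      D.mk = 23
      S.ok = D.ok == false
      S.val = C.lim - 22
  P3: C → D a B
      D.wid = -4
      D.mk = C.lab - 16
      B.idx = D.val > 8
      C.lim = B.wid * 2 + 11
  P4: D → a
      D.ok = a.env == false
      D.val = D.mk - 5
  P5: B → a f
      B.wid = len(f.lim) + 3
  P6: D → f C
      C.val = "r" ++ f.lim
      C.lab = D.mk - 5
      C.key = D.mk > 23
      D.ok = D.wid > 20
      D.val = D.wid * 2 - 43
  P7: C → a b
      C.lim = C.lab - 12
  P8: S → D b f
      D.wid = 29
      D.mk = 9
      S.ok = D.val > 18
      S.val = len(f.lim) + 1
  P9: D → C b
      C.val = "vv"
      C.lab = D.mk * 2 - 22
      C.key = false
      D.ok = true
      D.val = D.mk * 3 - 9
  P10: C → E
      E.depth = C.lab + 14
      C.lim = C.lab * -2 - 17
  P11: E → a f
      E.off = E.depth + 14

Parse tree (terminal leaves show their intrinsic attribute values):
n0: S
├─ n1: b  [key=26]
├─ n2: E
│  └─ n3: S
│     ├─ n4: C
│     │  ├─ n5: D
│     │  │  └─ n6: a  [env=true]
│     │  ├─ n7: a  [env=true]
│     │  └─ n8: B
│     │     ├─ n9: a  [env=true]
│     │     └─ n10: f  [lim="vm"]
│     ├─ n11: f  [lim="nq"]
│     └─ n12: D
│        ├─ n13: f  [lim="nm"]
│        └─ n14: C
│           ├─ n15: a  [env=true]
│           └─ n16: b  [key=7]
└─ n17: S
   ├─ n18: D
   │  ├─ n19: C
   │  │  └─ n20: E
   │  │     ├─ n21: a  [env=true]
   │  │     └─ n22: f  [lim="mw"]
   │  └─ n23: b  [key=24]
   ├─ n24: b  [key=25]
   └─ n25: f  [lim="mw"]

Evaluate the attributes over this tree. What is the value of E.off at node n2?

28

1. n1.key = 26  [terminal]
2. n2.depth = 16  [b.key - 10]
3. n4.val = "zr"  ["zr"]
4. n4.lab = 30  [30]
5. n4.key = false  [false]
6. n5.wid = -4  [-4]
7. n5.mk = 14  [C.lab - 16]
8. n6.env = true  [terminal]
9. n5.ok = false  [a.env == false]
10. n5.val = 9  [D.mk - 5]
11. n7.env = true  [terminal]
12. n8.idx = true  [D.val > 8]
13. n9.env = true  [terminal]
14. n10.lim = "vm"  [terminal]
15. n8.wid = 5  [len(f.lim) + 3]
16. n4.lim = 21  [B.wid * 2 + 11]
17. n11.lim = "nq"  [terminal]
18. n12.wid = 20  [C.lim - 1]
19. n12.mk = 23  [23]
20. n13.lim = "nm"  [terminal]
21. n14.val = "rnm"  ["r" ++ f.lim]
22. n14.lab = 18  [D.mk - 5]
23. n14.key = false  [D.mk > 23]
24. n15.env = true  [terminal]
25. n16.key = 7  [terminal]
26. n14.lim = 6  [C.lab - 12]
27. n12.ok = false  [D.wid > 20]
28. n12.val = -3  [D.wid * 2 - 43]
29. n3.ok = true  [D.ok == false]
30. n3.val = -1  [C.lim - 22]
31. n2.off = 28  [S.val + 29]
32. n18.wid = 29  [29]
33. n18.mk = 9  [9]
34. n19.val = "vv"  ["vv"]
35. n19.lab = -4  [D.mk * 2 - 22]
36. n19.key = false  [false]
37. n20.depth = 10  [C.lab + 14]
38. n21.env = true  [terminal]
39. n22.lim = "mw"  [terminal]
40. n20.off = 24  [E.depth + 14]
41. n19.lim = -9  [C.lab * -2 - 17]
42. n23.key = 24  [terminal]
43. n18.ok = true  [true]
44. n18.val = 18  [D.mk * 3 - 9]
45. n24.key = 25  [terminal]
46. n25.lim = "mw"  [terminal]
47. n17.ok = false  [D.val > 18]
48. n17.val = 3  [len(f.lim) + 1]
49. n0.ok = false  [S₁.ok == true]
50. n0.val = 4  [S₁.val + E.off - 27]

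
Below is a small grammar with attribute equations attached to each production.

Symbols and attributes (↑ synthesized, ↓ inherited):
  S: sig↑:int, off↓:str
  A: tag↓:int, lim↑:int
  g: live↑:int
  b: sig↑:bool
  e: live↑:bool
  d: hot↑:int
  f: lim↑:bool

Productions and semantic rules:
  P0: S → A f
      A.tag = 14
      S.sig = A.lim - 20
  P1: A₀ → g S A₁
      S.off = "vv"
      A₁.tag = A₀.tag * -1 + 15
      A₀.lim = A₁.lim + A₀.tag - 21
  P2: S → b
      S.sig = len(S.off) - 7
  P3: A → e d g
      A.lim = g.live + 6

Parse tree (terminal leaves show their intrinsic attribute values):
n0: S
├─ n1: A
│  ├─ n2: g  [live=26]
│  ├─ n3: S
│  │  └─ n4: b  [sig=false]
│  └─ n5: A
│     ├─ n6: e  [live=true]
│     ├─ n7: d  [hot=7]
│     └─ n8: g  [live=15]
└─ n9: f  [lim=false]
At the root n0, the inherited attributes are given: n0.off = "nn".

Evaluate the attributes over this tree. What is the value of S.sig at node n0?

1. n0.off = "nn"  [given at root]
2. n1.tag = 14  [14]
3. n2.live = 26  [terminal]
4. n3.off = "vv"  ["vv"]
5. n4.sig = false  [terminal]
6. n3.sig = -5  [len(S.off) - 7]
7. n5.tag = 1  [A₀.tag * -1 + 15]
8. n6.live = true  [terminal]
9. n7.hot = 7  [terminal]
10. n8.live = 15  [terminal]
11. n5.lim = 21  [g.live + 6]
12. n1.lim = 14  [A₁.lim + A₀.tag - 21]
13. n9.lim = false  [terminal]
14. n0.sig = -6  [A.lim - 20]

-6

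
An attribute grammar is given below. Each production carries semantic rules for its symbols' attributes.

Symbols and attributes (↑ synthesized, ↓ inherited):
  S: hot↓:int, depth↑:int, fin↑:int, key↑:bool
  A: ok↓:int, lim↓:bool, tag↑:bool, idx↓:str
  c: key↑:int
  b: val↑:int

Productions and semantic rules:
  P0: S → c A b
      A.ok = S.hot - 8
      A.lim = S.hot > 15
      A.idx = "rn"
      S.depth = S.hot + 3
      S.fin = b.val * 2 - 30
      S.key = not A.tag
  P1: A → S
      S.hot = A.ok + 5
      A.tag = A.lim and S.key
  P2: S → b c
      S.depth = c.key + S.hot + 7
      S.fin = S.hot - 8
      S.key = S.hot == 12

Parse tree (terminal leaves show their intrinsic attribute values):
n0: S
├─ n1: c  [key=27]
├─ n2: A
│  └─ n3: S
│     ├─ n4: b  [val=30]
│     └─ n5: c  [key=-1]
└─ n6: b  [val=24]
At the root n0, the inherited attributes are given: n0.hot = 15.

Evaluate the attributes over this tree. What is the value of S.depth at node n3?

18

1. n0.hot = 15  [given at root]
2. n1.key = 27  [terminal]
3. n2.ok = 7  [S.hot - 8]
4. n2.lim = false  [S.hot > 15]
5. n2.idx = "rn"  ["rn"]
6. n3.hot = 12  [A.ok + 5]
7. n4.val = 30  [terminal]
8. n5.key = -1  [terminal]
9. n3.depth = 18  [c.key + S.hot + 7]
10. n3.fin = 4  [S.hot - 8]
11. n3.key = true  [S.hot == 12]
12. n2.tag = false  [A.lim and S.key]
13. n6.val = 24  [terminal]
14. n0.depth = 18  [S.hot + 3]
15. n0.fin = 18  [b.val * 2 - 30]
16. n0.key = true  [not A.tag]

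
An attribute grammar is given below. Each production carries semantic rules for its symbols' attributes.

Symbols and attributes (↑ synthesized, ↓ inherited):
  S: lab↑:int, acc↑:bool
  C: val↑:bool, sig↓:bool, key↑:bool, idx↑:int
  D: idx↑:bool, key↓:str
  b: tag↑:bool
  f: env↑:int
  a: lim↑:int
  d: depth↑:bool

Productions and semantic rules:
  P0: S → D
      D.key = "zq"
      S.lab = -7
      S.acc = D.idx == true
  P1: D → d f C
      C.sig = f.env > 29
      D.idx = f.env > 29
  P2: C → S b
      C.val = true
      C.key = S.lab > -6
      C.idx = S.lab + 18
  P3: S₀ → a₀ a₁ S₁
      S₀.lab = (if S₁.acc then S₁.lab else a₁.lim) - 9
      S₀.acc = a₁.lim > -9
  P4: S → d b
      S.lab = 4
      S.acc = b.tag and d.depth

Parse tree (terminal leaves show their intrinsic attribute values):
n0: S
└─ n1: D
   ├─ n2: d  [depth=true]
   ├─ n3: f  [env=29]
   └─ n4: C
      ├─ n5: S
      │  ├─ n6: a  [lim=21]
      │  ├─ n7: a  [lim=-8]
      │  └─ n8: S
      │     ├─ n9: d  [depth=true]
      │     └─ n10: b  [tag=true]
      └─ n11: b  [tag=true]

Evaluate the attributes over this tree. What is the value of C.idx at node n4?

1. n1.key = "zq"  ["zq"]
2. n2.depth = true  [terminal]
3. n3.env = 29  [terminal]
4. n4.sig = false  [f.env > 29]
5. n6.lim = 21  [terminal]
6. n7.lim = -8  [terminal]
7. n9.depth = true  [terminal]
8. n10.tag = true  [terminal]
9. n8.lab = 4  [4]
10. n8.acc = true  [b.tag and d.depth]
11. n5.lab = -5  [(if S₁.acc then S₁.lab else a₁.lim) - 9]
12. n5.acc = true  [a₁.lim > -9]
13. n11.tag = true  [terminal]
14. n4.val = true  [true]
15. n4.key = true  [S.lab > -6]
16. n4.idx = 13  [S.lab + 18]
17. n1.idx = false  [f.env > 29]
18. n0.lab = -7  [-7]
19. n0.acc = false  [D.idx == true]

13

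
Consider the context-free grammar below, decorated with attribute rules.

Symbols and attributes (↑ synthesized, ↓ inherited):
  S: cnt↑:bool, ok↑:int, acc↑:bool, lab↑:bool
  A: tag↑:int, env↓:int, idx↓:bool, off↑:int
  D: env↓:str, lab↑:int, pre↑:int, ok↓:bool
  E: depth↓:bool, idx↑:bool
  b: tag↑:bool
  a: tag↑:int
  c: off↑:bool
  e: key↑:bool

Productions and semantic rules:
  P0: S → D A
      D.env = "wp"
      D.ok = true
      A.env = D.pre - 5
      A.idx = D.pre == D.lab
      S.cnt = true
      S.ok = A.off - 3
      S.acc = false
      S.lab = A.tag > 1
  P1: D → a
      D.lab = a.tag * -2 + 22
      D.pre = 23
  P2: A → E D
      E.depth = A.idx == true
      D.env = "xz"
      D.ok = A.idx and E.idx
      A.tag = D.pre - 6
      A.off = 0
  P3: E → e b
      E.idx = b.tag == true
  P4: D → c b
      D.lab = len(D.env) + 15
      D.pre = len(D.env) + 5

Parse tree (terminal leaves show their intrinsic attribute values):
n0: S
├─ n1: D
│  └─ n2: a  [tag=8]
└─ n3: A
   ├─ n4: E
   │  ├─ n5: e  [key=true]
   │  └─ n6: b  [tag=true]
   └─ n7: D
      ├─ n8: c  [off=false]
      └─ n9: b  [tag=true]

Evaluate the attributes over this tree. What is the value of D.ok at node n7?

false

1. n1.env = "wp"  ["wp"]
2. n1.ok = true  [true]
3. n2.tag = 8  [terminal]
4. n1.lab = 6  [a.tag * -2 + 22]
5. n1.pre = 23  [23]
6. n3.env = 18  [D.pre - 5]
7. n3.idx = false  [D.pre == D.lab]
8. n4.depth = false  [A.idx == true]
9. n5.key = true  [terminal]
10. n6.tag = true  [terminal]
11. n4.idx = true  [b.tag == true]
12. n7.env = "xz"  ["xz"]
13. n7.ok = false  [A.idx and E.idx]
14. n8.off = false  [terminal]
15. n9.tag = true  [terminal]
16. n7.lab = 17  [len(D.env) + 15]
17. n7.pre = 7  [len(D.env) + 5]
18. n3.tag = 1  [D.pre - 6]
19. n3.off = 0  [0]
20. n0.cnt = true  [true]
21. n0.ok = -3  [A.off - 3]
22. n0.acc = false  [false]
23. n0.lab = false  [A.tag > 1]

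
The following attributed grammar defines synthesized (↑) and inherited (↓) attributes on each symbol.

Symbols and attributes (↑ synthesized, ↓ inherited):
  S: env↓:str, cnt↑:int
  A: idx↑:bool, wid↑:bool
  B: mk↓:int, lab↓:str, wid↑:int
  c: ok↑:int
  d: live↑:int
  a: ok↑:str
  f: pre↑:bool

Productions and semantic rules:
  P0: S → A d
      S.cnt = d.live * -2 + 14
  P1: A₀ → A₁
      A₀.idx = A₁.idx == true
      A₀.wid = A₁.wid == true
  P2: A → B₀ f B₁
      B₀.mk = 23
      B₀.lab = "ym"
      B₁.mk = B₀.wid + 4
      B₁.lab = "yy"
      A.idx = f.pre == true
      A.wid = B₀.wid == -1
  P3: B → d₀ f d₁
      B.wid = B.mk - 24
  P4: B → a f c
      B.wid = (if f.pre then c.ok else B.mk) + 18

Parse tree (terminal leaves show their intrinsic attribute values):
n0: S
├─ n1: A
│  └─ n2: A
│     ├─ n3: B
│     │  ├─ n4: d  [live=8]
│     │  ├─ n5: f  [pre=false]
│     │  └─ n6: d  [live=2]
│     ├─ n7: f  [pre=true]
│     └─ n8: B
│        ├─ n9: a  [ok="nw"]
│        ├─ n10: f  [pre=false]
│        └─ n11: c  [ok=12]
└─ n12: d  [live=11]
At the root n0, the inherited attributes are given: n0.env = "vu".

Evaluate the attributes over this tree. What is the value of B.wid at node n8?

1. n0.env = "vu"  [given at root]
2. n3.mk = 23  [23]
3. n3.lab = "ym"  ["ym"]
4. n4.live = 8  [terminal]
5. n5.pre = false  [terminal]
6. n6.live = 2  [terminal]
7. n3.wid = -1  [B.mk - 24]
8. n7.pre = true  [terminal]
9. n8.mk = 3  [B₀.wid + 4]
10. n8.lab = "yy"  ["yy"]
11. n9.ok = "nw"  [terminal]
12. n10.pre = false  [terminal]
13. n11.ok = 12  [terminal]
14. n8.wid = 21  [(if f.pre then c.ok else B.mk) + 18]
15. n2.idx = true  [f.pre == true]
16. n2.wid = true  [B₀.wid == -1]
17. n1.idx = true  [A₁.idx == true]
18. n1.wid = true  [A₁.wid == true]
19. n12.live = 11  [terminal]
20. n0.cnt = -8  [d.live * -2 + 14]

21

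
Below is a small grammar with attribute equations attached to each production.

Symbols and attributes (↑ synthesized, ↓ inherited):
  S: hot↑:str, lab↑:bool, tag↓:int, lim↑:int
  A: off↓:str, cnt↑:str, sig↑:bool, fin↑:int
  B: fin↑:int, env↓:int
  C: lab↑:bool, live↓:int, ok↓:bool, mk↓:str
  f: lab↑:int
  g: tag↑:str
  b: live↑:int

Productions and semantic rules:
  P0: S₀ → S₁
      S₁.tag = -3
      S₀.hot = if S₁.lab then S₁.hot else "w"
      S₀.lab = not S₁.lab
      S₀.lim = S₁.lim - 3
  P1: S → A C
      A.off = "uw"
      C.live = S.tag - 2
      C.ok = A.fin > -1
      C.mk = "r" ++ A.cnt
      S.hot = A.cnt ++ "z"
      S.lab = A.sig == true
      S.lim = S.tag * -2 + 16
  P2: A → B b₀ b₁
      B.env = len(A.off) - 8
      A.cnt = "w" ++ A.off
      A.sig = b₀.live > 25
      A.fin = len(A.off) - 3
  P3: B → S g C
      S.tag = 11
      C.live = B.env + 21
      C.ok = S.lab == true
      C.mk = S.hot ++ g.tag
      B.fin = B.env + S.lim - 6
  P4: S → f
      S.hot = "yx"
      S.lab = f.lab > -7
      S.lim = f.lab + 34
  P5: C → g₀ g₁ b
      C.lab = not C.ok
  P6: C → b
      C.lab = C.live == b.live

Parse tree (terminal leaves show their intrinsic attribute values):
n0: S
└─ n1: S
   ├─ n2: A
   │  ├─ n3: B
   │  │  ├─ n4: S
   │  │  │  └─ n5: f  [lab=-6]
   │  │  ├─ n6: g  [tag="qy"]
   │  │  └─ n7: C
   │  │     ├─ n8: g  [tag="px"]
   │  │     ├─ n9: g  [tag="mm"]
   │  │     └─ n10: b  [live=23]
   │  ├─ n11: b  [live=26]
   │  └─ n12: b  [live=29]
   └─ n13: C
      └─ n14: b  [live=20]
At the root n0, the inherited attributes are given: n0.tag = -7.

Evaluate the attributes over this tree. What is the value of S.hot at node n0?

1. n0.tag = -7  [given at root]
2. n1.tag = -3  [-3]
3. n2.off = "uw"  ["uw"]
4. n3.env = -6  [len(A.off) - 8]
5. n4.tag = 11  [11]
6. n5.lab = -6  [terminal]
7. n4.hot = "yx"  ["yx"]
8. n4.lab = true  [f.lab > -7]
9. n4.lim = 28  [f.lab + 34]
10. n6.tag = "qy"  [terminal]
11. n7.live = 15  [B.env + 21]
12. n7.ok = true  [S.lab == true]
13. n7.mk = "yxqy"  [S.hot ++ g.tag]
14. n8.tag = "px"  [terminal]
15. n9.tag = "mm"  [terminal]
16. n10.live = 23  [terminal]
17. n7.lab = false  [not C.ok]
18. n3.fin = 16  [B.env + S.lim - 6]
19. n11.live = 26  [terminal]
20. n12.live = 29  [terminal]
21. n2.cnt = "wuw"  ["w" ++ A.off]
22. n2.sig = true  [b₀.live > 25]
23. n2.fin = -1  [len(A.off) - 3]
24. n13.live = -5  [S.tag - 2]
25. n13.ok = false  [A.fin > -1]
26. n13.mk = "rwuw"  ["r" ++ A.cnt]
27. n14.live = 20  [terminal]
28. n13.lab = false  [C.live == b.live]
29. n1.hot = "wuwz"  [A.cnt ++ "z"]
30. n1.lab = true  [A.sig == true]
31. n1.lim = 22  [S.tag * -2 + 16]
32. n0.hot = "wuwz"  [if S₁.lab then S₁.hot else "w"]
33. n0.lab = false  [not S₁.lab]
34. n0.lim = 19  [S₁.lim - 3]

"wuwz"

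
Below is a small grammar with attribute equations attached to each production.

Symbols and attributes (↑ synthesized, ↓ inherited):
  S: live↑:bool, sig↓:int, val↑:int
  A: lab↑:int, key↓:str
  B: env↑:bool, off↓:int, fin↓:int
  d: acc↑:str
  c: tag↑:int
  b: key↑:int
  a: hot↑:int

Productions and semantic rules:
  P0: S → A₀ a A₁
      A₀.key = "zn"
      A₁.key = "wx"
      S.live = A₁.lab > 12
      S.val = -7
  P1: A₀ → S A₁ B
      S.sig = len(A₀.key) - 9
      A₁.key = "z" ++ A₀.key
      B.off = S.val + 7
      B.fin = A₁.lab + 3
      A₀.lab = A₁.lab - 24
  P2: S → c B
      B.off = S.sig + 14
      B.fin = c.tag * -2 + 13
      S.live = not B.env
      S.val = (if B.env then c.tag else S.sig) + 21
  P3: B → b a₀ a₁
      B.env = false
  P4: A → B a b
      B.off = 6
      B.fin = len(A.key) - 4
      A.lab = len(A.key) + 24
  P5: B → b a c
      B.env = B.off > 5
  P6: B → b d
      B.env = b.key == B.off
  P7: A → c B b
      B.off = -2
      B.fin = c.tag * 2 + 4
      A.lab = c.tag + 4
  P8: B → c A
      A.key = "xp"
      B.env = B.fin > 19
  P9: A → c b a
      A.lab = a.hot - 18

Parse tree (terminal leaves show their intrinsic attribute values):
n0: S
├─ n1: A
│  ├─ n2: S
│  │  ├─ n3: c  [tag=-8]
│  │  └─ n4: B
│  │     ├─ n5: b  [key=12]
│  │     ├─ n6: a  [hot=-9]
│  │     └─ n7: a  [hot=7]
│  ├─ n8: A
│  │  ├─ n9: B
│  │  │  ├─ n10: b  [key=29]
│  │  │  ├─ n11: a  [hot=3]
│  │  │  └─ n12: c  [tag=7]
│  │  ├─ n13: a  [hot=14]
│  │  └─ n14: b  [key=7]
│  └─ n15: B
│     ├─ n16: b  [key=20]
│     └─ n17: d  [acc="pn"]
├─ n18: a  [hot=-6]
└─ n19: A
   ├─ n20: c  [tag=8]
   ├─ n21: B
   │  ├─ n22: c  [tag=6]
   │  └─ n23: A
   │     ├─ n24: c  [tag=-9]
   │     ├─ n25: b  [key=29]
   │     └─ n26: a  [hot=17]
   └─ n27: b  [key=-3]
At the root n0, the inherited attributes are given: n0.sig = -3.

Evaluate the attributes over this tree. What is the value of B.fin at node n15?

30

1. n0.sig = -3  [given at root]
2. n1.key = "zn"  ["zn"]
3. n2.sig = -7  [len(A₀.key) - 9]
4. n3.tag = -8  [terminal]
5. n4.off = 7  [S.sig + 14]
6. n4.fin = 29  [c.tag * -2 + 13]
7. n5.key = 12  [terminal]
8. n6.hot = -9  [terminal]
9. n7.hot = 7  [terminal]
10. n4.env = false  [false]
11. n2.live = true  [not B.env]
12. n2.val = 14  [(if B.env then c.tag else S.sig) + 21]
13. n8.key = "zzn"  ["z" ++ A₀.key]
14. n9.off = 6  [6]
15. n9.fin = -1  [len(A.key) - 4]
16. n10.key = 29  [terminal]
17. n11.hot = 3  [terminal]
18. n12.tag = 7  [terminal]
19. n9.env = true  [B.off > 5]
20. n13.hot = 14  [terminal]
21. n14.key = 7  [terminal]
22. n8.lab = 27  [len(A.key) + 24]
23. n15.off = 21  [S.val + 7]
24. n15.fin = 30  [A₁.lab + 3]
25. n16.key = 20  [terminal]
26. n17.acc = "pn"  [terminal]
27. n15.env = false  [b.key == B.off]
28. n1.lab = 3  [A₁.lab - 24]
29. n18.hot = -6  [terminal]
30. n19.key = "wx"  ["wx"]
31. n20.tag = 8  [terminal]
32. n21.off = -2  [-2]
33. n21.fin = 20  [c.tag * 2 + 4]
34. n22.tag = 6  [terminal]
35. n23.key = "xp"  ["xp"]
36. n24.tag = -9  [terminal]
37. n25.key = 29  [terminal]
38. n26.hot = 17  [terminal]
39. n23.lab = -1  [a.hot - 18]
40. n21.env = true  [B.fin > 19]
41. n27.key = -3  [terminal]
42. n19.lab = 12  [c.tag + 4]
43. n0.live = false  [A₁.lab > 12]
44. n0.val = -7  [-7]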